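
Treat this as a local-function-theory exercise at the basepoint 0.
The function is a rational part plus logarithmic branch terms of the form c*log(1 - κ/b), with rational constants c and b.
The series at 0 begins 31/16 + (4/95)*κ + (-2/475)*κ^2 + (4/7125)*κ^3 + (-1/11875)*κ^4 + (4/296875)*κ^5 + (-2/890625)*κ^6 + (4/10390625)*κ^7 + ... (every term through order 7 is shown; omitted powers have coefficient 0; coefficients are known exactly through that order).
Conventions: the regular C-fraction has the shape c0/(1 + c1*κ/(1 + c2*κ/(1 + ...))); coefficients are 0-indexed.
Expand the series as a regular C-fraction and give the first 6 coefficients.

Taylor coefficients (read off): a_0 = 31/16, a_1 = 4/95, a_2 = -2/475, a_3 = 4/7125, a_4 = -1/11875, a_5 = 4/296875.
c0 = a_0 = 31/16. Peel one level at a time: if S = 1 + c*κ/S' with S'(0) = 1, then c is the κ-coefficient of S and S' = c*κ/(S - 1).
S_1 = c0/f = 1 + (-64/2945)*κ + (22944/8673025)*κ^2 + ...; c1 = -64/2945.
S_2 = c1*κ/(S_1 - 1) = 1 + (717/5890)*κ + (-1/300)*κ^2 + ...; c2 = 717/5890.
S_3 = c2*κ/(S_2 - 1) = 1 + (589/21510)*κ + (-460009/231340050)*κ^2 + ...; c3 = 589/21510.
S_4 = c3*κ/(S_3 - 1) = 1 + (781/10755)*κ + (-1/375)*κ^2 + ...; c4 = 781/10755.
S_5 = c4*κ/(S_4 - 1) = 1 + (717/19525)*κ + ...; c5 = 717/19525.

The regular C-fraction coefficients are [31/16, -64/2945, 717/5890, 589/21510, 781/10755, 717/19525].


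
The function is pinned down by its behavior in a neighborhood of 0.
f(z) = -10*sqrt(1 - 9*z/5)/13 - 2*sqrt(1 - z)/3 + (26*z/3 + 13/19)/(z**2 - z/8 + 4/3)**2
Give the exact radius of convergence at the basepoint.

Denominator factor (z**2 - z/8 + 4/3)^2: discriminant -1021/192, complex-conjugate roots (1/16) + ((1/48)*sqrt(3063))*i and (1/16) - ((1/48)*sqrt(3063))*i; poles of order 2, moduli (2/3)*sqrt(3) and (2/3)*sqrt(3).
Branch term (-2/3)*sqrt(1 - z/(1)): its argument vanishes at z = 1, a square-root branch point, modulus 1.
Branch term (-10/13)*sqrt(1 - z/(5/9)): its argument vanishes at z = 5/9, a square-root branch point, modulus 5/9.
The radius of convergence is the smallest modulus among the singular points: 5/9.

The radius of convergence is 5/9.


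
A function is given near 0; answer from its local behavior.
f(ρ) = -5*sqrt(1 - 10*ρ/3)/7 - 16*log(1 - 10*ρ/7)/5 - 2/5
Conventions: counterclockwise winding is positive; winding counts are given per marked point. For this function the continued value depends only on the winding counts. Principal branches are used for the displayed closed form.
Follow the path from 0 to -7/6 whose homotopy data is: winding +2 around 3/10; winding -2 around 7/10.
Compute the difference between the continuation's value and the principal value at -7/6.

The rational part is single-valued and drops out of the difference; each branch term changes only by its own monodromy.
(-5/7)*sqrt(1 - ρ/(3/10)): winding +2 is even, the square root returns to the same sheet, contribution 0.
(-16/5)*log(1 - ρ/(7/10)): each positive loop around 7/10 adds 2*pi*i to the log, so winding -2 contributes (-16/5)*(-2)*2*pi*i = (64/5)*pi*i.
Summing the contributions at ρ = -7/6 gives (64/5)*pi*i.

Continued minus principal equals (64/5)*pi*i.


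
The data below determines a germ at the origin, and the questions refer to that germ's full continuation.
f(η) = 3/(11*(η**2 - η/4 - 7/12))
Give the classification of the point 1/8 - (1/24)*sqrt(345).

The denominator factor η**2 - η/4 - 7/12 vanishes at 1/8 - (1/24)*sqrt(345) and appears to the power 1; the numerator there equals 3/11, nonzero, and no other factor vanishes.
Hence a pole whose order is the multiplicity, 1.

The point is a pole of order 1.


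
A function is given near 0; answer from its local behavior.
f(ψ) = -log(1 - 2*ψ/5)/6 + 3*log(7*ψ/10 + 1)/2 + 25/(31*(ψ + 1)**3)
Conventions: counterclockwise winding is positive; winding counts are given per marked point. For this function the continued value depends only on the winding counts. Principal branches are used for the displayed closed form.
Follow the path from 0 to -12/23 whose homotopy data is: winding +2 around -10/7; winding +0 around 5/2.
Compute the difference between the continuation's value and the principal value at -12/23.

Continued minus principal equals (6)*pi*i.

The rational part is single-valued and drops out of the difference; each branch term changes only by its own monodromy.
(-1/6)*log(1 - ψ/(5/2)): winding 0 around 5/2, so this term returns to its principal value, contribution 0.
(3/2)*log(1 - ψ/(-10/7)): each positive loop around -10/7 adds 2*pi*i to the log, so winding +2 contributes (3/2)*(2)*2*pi*i = (6)*pi*i.
Summing the contributions at ψ = -12/23 gives (6)*pi*i.


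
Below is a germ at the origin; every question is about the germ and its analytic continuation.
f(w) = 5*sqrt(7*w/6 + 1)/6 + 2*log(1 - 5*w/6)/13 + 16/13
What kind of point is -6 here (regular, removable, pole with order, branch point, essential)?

There is no denominator, hence no pole anywhere.
Branch term log(1 - w/(6/5)): argument at -6 is 6, nonzero, so -6 is not its branch point (a point on a principal cut is still regular for the continued germ).
Branch term sqrt(1 - w/(-6/7)): argument at -6 is -6, nonzero, so -6 is not its branch point (a point on a principal cut is still regular for the continued germ).
So the germ continues analytically to -6.

The point is a regular point.


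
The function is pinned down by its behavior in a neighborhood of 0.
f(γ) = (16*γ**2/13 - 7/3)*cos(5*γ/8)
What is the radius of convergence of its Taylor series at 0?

The factor cos(5*γ/8) is entire and contributes no finite singular point.
The polynomial part has no poles.
No finite singular points: the Taylor series at 0 converges everywhere.

The radius of convergence is infinite.


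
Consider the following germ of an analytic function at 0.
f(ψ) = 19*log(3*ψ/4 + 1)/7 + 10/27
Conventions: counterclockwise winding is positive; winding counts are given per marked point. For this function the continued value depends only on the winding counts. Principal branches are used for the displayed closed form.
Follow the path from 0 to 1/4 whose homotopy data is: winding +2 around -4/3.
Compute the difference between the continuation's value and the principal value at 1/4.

The rational part is single-valued and drops out of the difference; each branch term changes only by its own monodromy.
(19/7)*log(1 - ψ/(-4/3)): each positive loop around -4/3 adds 2*pi*i to the log, so winding +2 contributes (19/7)*(2)*2*pi*i = (76/7)*pi*i.
Summing the contributions at ψ = 1/4 gives (76/7)*pi*i.

Continued minus principal equals (76/7)*pi*i.


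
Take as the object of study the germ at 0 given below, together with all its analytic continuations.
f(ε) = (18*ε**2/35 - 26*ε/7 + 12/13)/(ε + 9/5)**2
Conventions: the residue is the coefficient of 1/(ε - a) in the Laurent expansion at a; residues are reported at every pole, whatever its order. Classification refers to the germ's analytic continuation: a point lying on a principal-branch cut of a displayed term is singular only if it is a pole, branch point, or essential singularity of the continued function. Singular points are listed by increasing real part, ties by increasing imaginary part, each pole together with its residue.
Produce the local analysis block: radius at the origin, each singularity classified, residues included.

Denominator factor (ε + 9/5)^2: pole of order 2 at -9/5, modulus 9/5.
The radius of convergence is the smallest modulus among the singular points: 9/5.
At the order-2 pole -9/5 set g(ε) = (ε - (-9/5))^2*f(ε) = 18*ε**2/35 - 26*ε/7 + 12/13.
Order-2 pole: residue = g'(a); g'(-9/5) = -974/175, so the residue is -974/175.

Radius of convergence at 0: 9/5.
At -9/5: a pole of order 2; residue -974/175.


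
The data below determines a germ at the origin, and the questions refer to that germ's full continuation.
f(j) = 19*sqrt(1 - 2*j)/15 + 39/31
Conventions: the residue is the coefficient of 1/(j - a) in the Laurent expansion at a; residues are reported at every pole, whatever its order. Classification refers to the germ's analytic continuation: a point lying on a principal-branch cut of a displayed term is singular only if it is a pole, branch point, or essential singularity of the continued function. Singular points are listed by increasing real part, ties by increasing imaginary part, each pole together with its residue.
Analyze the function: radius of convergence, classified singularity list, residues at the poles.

Branch term (19/15)*sqrt(1 - j/(1/2)): its argument vanishes at j = 1/2, a square-root branch point, modulus 1/2.
The radius of convergence is the smallest modulus among the singular points: 1/2.

Radius of convergence at 0: 1/2.
At 1/2: an algebraic (square-root) branch point.


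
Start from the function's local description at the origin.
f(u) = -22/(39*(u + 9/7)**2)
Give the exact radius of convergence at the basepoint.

Denominator factor (u + 9/7)^2: pole of order 2 at -9/7, modulus 9/7.
The radius of convergence is the smallest modulus among the singular points: 9/7.

The radius of convergence is 9/7.


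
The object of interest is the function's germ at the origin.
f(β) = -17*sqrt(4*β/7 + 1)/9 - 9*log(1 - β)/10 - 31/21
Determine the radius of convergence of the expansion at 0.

Branch term (-17/9)*sqrt(1 - β/(-7/4)): its argument vanishes at β = -7/4, a square-root branch point, modulus 7/4.
Branch term (-9/10)*log(1 - β/(1)): its argument vanishes at β = 1, a logarithmic branch point, modulus 1.
The radius of convergence is the smallest modulus among the singular points: 1.

The radius of convergence is 1.


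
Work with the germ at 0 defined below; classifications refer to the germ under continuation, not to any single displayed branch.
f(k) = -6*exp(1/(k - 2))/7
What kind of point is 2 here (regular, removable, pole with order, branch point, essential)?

The point is an essential singularity.

The exponent 1/(k - (2)) has a pole at 2, so exp(1/(k - (2))) takes every nonzero value near it: an essential singularity (not a pole of any order).


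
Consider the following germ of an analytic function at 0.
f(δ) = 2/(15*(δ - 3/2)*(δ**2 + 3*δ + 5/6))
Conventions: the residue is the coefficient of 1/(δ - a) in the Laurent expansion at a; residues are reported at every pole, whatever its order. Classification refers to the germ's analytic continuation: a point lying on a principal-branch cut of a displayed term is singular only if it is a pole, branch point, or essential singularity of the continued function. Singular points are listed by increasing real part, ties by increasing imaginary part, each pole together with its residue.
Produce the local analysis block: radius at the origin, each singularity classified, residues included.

Denominator factor (δ - 3/2): pole of order 1 at 3/2, modulus 3/2.
Denominator factor (δ**2 + 3*δ + 5/6): discriminant 17/3, real irrational roots -3/2 + (1/6)*sqrt(51) and -3/2 - (1/6)*sqrt(51); poles of order 1, moduli 3/2 - (1/6)*sqrt(51) and 3/2 + (1/6)*sqrt(51).
The radius of convergence is the smallest modulus among the singular points: 3/2 - (1/6)*sqrt(51).
The factor δ**2 + 3*δ + 5/6 splits as (δ - a)(δ - a') with a = -3/2 - (1/6)*sqrt(51), a' = -3/2 + (1/6)*sqrt(51). At the order-1 pole a set g(δ) = (δ - a)*f(δ) = [2/(15*(δ - 3/2))] / (δ - a').
Simple pole: residue = g(a) at a = -3/2 - (1/6)*sqrt(51), which is -4/455 + (24/7735)*sqrt(51).
The factor δ**2 + 3*δ + 5/6 splits as (δ - a)(δ - a') with a = -3/2 + (1/6)*sqrt(51), a' = -3/2 - (1/6)*sqrt(51). At the order-1 pole a set g(δ) = (δ - a)*f(δ) = [2/(15*(δ - 3/2))] / (δ - a').
Simple pole: residue = g(a) at a = -3/2 + (1/6)*sqrt(51), which is -4/455 - (24/7735)*sqrt(51).
At the order-1 pole 3/2 set g(δ) = (δ - (3/2))*f(δ) = 2/(15*(δ**2 + 3*δ + 5/6)).
Simple pole: residue = g(a) at a = 3/2, which is 8/455.
List the singular points by increasing real part (a conjugate pair: the negative imaginary part first).

Radius of convergence at 0: 3/2 - (1/6)*sqrt(51).
At -3/2 - (1/6)*sqrt(51): a pole of order 1; residue -4/455 + (24/7735)*sqrt(51).
At -3/2 + (1/6)*sqrt(51): a pole of order 1; residue -4/455 - (24/7735)*sqrt(51).
At 3/2: a pole of order 1; residue 8/455.


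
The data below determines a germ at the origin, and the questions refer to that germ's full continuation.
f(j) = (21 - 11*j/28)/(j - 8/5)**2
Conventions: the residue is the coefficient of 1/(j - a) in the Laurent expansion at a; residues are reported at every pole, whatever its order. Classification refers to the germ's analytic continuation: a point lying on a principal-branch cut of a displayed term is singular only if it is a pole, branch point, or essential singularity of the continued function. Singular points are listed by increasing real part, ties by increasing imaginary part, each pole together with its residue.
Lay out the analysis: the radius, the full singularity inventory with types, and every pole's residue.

Denominator factor (j - 8/5)^2: pole of order 2 at 8/5, modulus 8/5.
The radius of convergence is the smallest modulus among the singular points: 8/5.
At the order-2 pole 8/5 set g(j) = (j - (8/5))^2*f(j) = 21 - 11*j/28.
Order-2 pole: residue = g'(a); g'(8/5) = -11/28, so the residue is -11/28.

Radius of convergence at 0: 8/5.
At 8/5: a pole of order 2; residue -11/28.


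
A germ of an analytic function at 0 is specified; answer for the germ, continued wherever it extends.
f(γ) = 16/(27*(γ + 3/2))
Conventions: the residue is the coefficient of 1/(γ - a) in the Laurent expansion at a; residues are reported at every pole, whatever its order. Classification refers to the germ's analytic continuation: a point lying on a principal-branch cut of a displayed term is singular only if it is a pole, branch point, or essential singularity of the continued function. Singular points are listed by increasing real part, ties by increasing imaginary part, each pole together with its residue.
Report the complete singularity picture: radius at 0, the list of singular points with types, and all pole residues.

Radius of convergence at 0: 3/2.
At -3/2: a pole of order 1; residue 16/27.

Denominator factor (γ + 3/2): pole of order 1 at -3/2, modulus 3/2.
The radius of convergence is the smallest modulus among the singular points: 3/2.
At the order-1 pole -3/2 set g(γ) = (γ - (-3/2))*f(γ) = 16/27.
Simple pole: residue = g(a) at a = -3/2, which is 16/27.


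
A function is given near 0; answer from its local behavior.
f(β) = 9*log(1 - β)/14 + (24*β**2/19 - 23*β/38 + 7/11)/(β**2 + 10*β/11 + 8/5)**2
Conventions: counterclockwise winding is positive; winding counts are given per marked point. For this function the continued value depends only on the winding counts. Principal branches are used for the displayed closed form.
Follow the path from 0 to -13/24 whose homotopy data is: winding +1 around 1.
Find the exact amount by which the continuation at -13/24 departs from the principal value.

The rational part is single-valued and drops out of the difference; each branch term changes only by its own monodromy.
(9/14)*log(1 - β/(1)): each positive loop around 1 adds 2*pi*i to the log, so winding +1 contributes (9/14)*(1)*2*pi*i = (9/7)*pi*i.
Summing the contributions at β = -13/24 gives (9/7)*pi*i.

Continued minus principal equals (9/7)*pi*i.


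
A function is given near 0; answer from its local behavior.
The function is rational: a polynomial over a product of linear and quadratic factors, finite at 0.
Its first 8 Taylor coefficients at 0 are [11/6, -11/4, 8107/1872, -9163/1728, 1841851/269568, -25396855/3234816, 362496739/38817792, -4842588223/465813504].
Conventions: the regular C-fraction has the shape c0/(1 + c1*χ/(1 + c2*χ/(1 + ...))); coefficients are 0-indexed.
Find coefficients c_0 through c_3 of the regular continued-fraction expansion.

The regular C-fraction coefficients are [11/6, 3/2, 35/468, -60419/8190].


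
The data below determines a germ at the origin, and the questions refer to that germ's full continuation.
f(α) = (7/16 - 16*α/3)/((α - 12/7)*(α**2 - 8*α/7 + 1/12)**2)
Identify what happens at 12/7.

The point is a pole of order 1.

The denominator factor α - 12/7 vanishes at 12/7 and appears to the power 1; the numerator there equals -975/112, nonzero, and no other factor vanishes.
Hence a pole whose order is the multiplicity, 1.


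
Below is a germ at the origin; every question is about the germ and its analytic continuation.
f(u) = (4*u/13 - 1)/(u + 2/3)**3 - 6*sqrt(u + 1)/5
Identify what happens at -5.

The point is a regular point.

Denominator factors: u + 2/3 = -13/3 at u = -5 — none vanishes.
Branch term sqrt(1 - u/(-1)): argument at -5 is -4, nonzero, so -5 is not its branch point (a point on a principal cut is still regular for the continued germ).
So the germ continues analytically to -5.


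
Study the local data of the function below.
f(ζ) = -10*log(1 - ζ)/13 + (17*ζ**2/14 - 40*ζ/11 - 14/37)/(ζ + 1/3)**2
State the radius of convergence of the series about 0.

Denominator factor (ζ + 1/3)^2: pole of order 2 at -1/3, modulus 1/3.
Branch term (-10/13)*log(1 - ζ/(1)): its argument vanishes at ζ = 1, a logarithmic branch point, modulus 1.
The radius of convergence is the smallest modulus among the singular points: 1/3.

The radius of convergence is 1/3.


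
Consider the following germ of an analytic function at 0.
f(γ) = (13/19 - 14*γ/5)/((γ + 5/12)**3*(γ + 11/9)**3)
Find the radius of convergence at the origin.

Denominator factor (γ + 11/9)^3: pole of order 3 at -11/9, modulus 11/9.
Denominator factor (γ + 5/12)^3: pole of order 3 at -5/12, modulus 5/12.
The radius of convergence is the smallest modulus among the singular points: 5/12.

The radius of convergence is 5/12.


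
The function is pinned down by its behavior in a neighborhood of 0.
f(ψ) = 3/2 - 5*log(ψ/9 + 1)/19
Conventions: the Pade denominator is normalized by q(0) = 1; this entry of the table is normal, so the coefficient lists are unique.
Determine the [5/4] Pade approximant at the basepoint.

Taylor coefficients needed (expand at 0): a_0 = 3/2, a_1 = -5/171, a_2 = 5/3078, a_3 = -5/41553, a_4 = 5/498636, a_5 = -1/1121931, a_6 = 5/60584274, a_7 = -5/636134877, a_8 = 5/6543101592, a_9 = -5/66248903619.
Write the denominator as Q(ψ) = 1 + q1*ψ + q2*ψ^2 + q3*ψ^3 + q4*ψ^4. Requiring Q*f - P = O(ψ^10) with deg P <= 5 kills the coefficients of ψ^6..ψ^9 in Q*f:
  ψ^6: a_6 + q1*a_5 + q2*a_4 + q3*a_3 + q4*a_2 = 0, i.e. 5/60584274 + (-1/1121931)*q1 + (5/498636)*q2 + (-5/41553)*q3 + (5/3078)*q4 = 0.
  ψ^7: a_7 + q1*a_6 + q2*a_5 + q3*a_4 + q4*a_3 = 0, i.e. -5/636134877 + (5/60584274)*q1 + (-1/1121931)*q2 + (5/498636)*q3 + (-5/41553)*q4 = 0.
  ψ^8: a_8 + q1*a_7 + q2*a_6 + q3*a_5 + q4*a_4 = 0, i.e. 5/6543101592 + (-5/636134877)*q1 + (5/60584274)*q2 + (-1/1121931)*q3 + (5/498636)*q4 = 0.
  ψ^9: a_9 + q1*a_8 + q2*a_7 + q3*a_6 + q4*a_5 = 0, i.e. -5/66248903619 + (5/6543101592)*q1 + (-5/636134877)*q2 + (5/60584274)*q3 + (-1/1121931)*q4 = 0.
Solving this linear system: q1 = 20/81, q2 = 5/243, q3 = 10/15309, q4 = 5/826686.
The numerator is Q*f truncated at degree 5: P0 = a_0 = 3/2; P1 = a_1 + q1*a_0 = 175/513; P2 = a_2 + q1*a_1 + q2*a_0 = 350/13851; P3 = a_3 + q1*a_2 + q2*a_1 + q3*a_0 = 575/872613; P4 = a_4 + q1*a_3 + q2*a_2 + q3*a_1 + q4*a_0 = 25/6731586; P5 = a_5 + q1*a_4 + q2*a_3 + q3*a_2 + q4*a_1 = -1/141363306.

The Pade approximant has numerator coefficients [3/2, 175/513, 350/13851, 575/872613, 25/6731586, -1/141363306]; denominator coefficients [1, 20/81, 5/243, 10/15309, 5/826686].


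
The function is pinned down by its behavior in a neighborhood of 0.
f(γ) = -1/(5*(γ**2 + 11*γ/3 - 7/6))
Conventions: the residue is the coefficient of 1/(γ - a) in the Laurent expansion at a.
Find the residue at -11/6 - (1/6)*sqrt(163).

The residue is (3/815)*sqrt(163).

The factor γ**2 + 11*γ/3 - 7/6 splits as (γ - a)(γ - a') with a = -11/6 - (1/6)*sqrt(163), a' = -11/6 + (1/6)*sqrt(163). At the order-1 pole a set g(γ) = (γ - a)*f(γ) = [-1/5] / (γ - a').
Simple pole: residue = g(a) at a = -11/6 - (1/6)*sqrt(163), which is (3/815)*sqrt(163).


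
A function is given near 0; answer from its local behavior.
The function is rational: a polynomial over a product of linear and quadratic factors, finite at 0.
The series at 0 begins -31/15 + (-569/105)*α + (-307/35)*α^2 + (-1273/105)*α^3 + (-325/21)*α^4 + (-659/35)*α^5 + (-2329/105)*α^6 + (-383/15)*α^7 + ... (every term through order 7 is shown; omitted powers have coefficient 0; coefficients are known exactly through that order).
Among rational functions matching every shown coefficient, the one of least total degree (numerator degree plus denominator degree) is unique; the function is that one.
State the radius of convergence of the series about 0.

The radius of convergence is 1.

No rational of total degree below 3 reproduces all 8 coefficients; solving the [1/2] Pade equations on them gives f(α) = (-9*α/7 - 31/15)/(α - 1)**2, whose expansion matches every shown term.
Denominator factor (α - 1)^2: pole of order 2 at 1, modulus 1.
The radius of convergence is the smallest modulus among the singular points: 1.


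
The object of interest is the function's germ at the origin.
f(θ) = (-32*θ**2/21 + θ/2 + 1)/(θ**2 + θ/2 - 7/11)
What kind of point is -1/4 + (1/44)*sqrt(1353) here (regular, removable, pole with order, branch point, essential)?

The denominator factor θ**2 + θ/2 - 7/11 vanishes at -1/4 + (1/44)*sqrt(1353) and appears to the power 1; the numerator there equals -527/1848 + (53/1848)*sqrt(1353), nonzero, and no other factor vanishes.
Hence a pole whose order is the multiplicity, 1.

The point is a pole of order 1.


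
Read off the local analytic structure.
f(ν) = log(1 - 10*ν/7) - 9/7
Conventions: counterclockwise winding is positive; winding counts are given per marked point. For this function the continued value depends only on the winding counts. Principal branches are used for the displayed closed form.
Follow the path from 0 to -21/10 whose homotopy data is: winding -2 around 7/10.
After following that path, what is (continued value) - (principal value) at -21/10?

Continued minus principal equals -(4)*pi*i.

The rational part is single-valued and drops out of the difference; each branch term changes only by its own monodromy.
(1)*log(1 - ν/(7/10)): each positive loop around 7/10 adds 2*pi*i to the log, so winding -2 contributes (1)*(-2)*2*pi*i = -(4)*pi*i.
Summing the contributions at ν = -21/10 gives -(4)*pi*i.


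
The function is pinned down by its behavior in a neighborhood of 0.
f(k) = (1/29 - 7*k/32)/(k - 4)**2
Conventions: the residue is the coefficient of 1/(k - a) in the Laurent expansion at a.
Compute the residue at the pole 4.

At the order-2 pole 4 set g(k) = (k - (4))^2*f(k) = 1/29 - 7*k/32.
Order-2 pole: residue = g'(a); g'(4) = -7/32, so the residue is -7/32.

The residue is -7/32.


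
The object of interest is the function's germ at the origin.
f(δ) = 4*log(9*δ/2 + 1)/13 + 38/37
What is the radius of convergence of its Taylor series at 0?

Branch term (4/13)*log(1 - δ/(-2/9)): its argument vanishes at δ = -2/9, a logarithmic branch point, modulus 2/9.
The radius of convergence is the smallest modulus among the singular points: 2/9.

The radius of convergence is 2/9.


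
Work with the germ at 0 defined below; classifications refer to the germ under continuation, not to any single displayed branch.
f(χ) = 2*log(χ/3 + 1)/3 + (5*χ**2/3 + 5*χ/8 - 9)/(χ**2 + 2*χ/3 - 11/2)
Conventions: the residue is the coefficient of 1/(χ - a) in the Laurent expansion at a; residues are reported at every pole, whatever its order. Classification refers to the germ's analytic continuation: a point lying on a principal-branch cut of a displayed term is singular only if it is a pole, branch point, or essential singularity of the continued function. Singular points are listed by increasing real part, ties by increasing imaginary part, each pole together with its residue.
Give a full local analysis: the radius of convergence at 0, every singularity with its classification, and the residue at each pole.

Radius of convergence at 0: -1/3 + (1/6)*sqrt(202).
At -3: a logarithmic branch point.
At -1/3 - (1/6)*sqrt(202): a pole of order 1; residue -35/144 - (71/14544)*sqrt(202).
At -1/3 + (1/6)*sqrt(202): a pole of order 1; residue -35/144 + (71/14544)*sqrt(202).

Denominator factor (χ**2 + 2*χ/3 - 11/2): discriminant 202/9, real irrational roots -1/3 + (1/6)*sqrt(202) and -1/3 - (1/6)*sqrt(202); poles of order 1, moduli -1/3 + (1/6)*sqrt(202) and 1/3 + (1/6)*sqrt(202).
Branch term (2/3)*log(1 - χ/(-3)): its argument vanishes at χ = -3, a logarithmic branch point, modulus 3.
The radius of convergence is the smallest modulus among the singular points: -1/3 + (1/6)*sqrt(202).
The branch term is analytic at -1/3 - (1/6)*sqrt(202) and contributes nothing to the residue; only the rational part matters.
The factor χ**2 + 2*χ/3 - 11/2 splits as (χ - a)(χ - a') with a = -1/3 - (1/6)*sqrt(202), a' = -1/3 + (1/6)*sqrt(202). At the order-1 pole a set g(χ) = (χ - a)*(rational part) = [5*χ**2/3 + 5*χ/8 - 9] / (χ - a').
Simple pole: residue = g(a) at a = -1/3 - (1/6)*sqrt(202), which is -35/144 - (71/14544)*sqrt(202).
The branch term is analytic at -1/3 + (1/6)*sqrt(202) and contributes nothing to the residue; only the rational part matters.
The factor χ**2 + 2*χ/3 - 11/2 splits as (χ - a)(χ - a') with a = -1/3 + (1/6)*sqrt(202), a' = -1/3 - (1/6)*sqrt(202). At the order-1 pole a set g(χ) = (χ - a)*(rational part) = [5*χ**2/3 + 5*χ/8 - 9] / (χ - a').
Simple pole: residue = g(a) at a = -1/3 + (1/6)*sqrt(202), which is -35/144 + (71/14544)*sqrt(202).
List the singular points by increasing real part (a conjugate pair: the negative imaginary part first).


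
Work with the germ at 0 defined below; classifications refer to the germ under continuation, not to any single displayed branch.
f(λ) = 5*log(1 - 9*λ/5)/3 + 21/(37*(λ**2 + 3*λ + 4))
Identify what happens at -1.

Denominator factors: λ**2 + 3*λ + 4 = 2 at λ = -1 — none vanishes.
Branch term log(1 - λ/(5/9)): argument at -1 is 14/5, nonzero, so -1 is not its branch point (a point on a principal cut is still regular for the continued germ).
So the germ continues analytically to -1.

The point is a regular point.


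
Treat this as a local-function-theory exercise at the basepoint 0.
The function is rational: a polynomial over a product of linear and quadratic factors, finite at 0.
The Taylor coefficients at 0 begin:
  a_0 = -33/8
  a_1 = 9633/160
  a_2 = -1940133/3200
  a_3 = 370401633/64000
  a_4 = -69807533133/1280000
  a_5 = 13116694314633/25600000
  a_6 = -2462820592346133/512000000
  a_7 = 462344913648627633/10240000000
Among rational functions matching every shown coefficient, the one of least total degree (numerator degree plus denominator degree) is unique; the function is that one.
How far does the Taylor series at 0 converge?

The radius of convergence is -4/5 + (1/55)*sqrt(2486).

No rational of total degree below 4 reproduces all 8 coefficients; solving the [1/3] Pade equations on them gives f(θ) = (1/3 - 13*θ/11)/((θ + 4/9)*(θ**2 - 8*θ/5 - 2/11)), whose expansion matches every shown term.
Denominator factor (θ**2 - 8*θ/5 - 2/11): discriminant 904/275, real irrational roots 4/5 + (1/55)*sqrt(2486) and 4/5 - (1/55)*sqrt(2486); poles of order 1, moduli 4/5 + (1/55)*sqrt(2486) and -4/5 + (1/55)*sqrt(2486).
Denominator factor (θ + 4/9): pole of order 1 at -4/9, modulus 4/9.
The radius of convergence is the smallest modulus among the singular points: -4/5 + (1/55)*sqrt(2486).


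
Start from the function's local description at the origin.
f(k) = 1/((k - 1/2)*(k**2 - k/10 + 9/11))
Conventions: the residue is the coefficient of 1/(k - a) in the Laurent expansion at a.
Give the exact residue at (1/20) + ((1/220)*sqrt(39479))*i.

The residue is (-55/112) + ((495/401968)*sqrt(39479))*i.

The factor k**2 - k/10 + 9/11 splits as (k - a)(k - a') with a = (1/20) + ((1/220)*sqrt(39479))*i, a' = (1/20) - ((1/220)*sqrt(39479))*i. At the order-1 pole a set g(k) = (k - a)*f(k) = [1/(k - 1/2)] / (k - a').
Simple pole: residue = g(a) at a = (1/20) + ((1/220)*sqrt(39479))*i, which is (-55/112) + ((495/401968)*sqrt(39479))*i.


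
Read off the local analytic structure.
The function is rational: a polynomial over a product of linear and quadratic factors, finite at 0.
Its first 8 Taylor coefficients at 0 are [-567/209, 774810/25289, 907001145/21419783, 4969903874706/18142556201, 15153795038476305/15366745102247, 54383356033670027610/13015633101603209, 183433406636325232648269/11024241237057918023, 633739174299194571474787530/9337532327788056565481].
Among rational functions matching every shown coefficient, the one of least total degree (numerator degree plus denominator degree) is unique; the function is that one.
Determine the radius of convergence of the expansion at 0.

No rational of total degree below 5 reproduces all 8 coefficients; solving the [1/4] Pade equations on them gives f(h) = (21/38 - 22*h/3)/((h**2 + 3*h/7 - 1/6)*(h**2 + 8*h/11 + 11/9)), whose expansion matches every shown term.
Denominator factor (h**2 + 3*h/7 - 1/6): discriminant 125/147, real irrational roots -3/14 + (5/42)*sqrt(15) and -3/14 - (5/42)*sqrt(15); poles of order 1, moduli -3/14 + (5/42)*sqrt(15) and 3/14 + (5/42)*sqrt(15).
Denominator factor (h**2 + 8*h/11 + 11/9): discriminant -4748/1089, complex-conjugate roots (-4/11) + ((1/33)*sqrt(1187))*i and (-4/11) - ((1/33)*sqrt(1187))*i; poles of order 1, moduli (1/3)*sqrt(11) and (1/3)*sqrt(11).
The radius of convergence is the smallest modulus among the singular points: -3/14 + (5/42)*sqrt(15).

The radius of convergence is -3/14 + (5/42)*sqrt(15).


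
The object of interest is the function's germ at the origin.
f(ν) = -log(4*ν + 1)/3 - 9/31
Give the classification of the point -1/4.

The term (-1/3)*log(1 - ν/(-1/4)) has argument 1 - -1/4/(-1/4) = 0 at -1/4: a logarithmic (infinitely-sheeted) branch point; the remaining terms are analytic or single-valued there.

The point is a logarithmic branch point.


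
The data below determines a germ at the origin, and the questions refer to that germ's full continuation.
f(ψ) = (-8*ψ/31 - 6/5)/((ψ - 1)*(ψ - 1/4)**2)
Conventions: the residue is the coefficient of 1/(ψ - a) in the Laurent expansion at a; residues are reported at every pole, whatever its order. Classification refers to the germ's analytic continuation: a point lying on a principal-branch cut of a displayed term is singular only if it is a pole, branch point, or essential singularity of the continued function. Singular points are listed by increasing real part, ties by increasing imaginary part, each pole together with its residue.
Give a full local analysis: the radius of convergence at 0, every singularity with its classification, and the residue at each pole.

Denominator factor (ψ - 1): pole of order 1 at 1, modulus 1.
Denominator factor (ψ - 1/4)^2: pole of order 2 at 1/4, modulus 1/4.
The radius of convergence is the smallest modulus among the singular points: 1/4.
At the order-2 pole 1/4 set g(ψ) = (ψ - (1/4))^2*f(ψ) = (-8*ψ/31 - 6/5)/(ψ - 1).
Order-2 pole: residue = g'(a); g'(1/4) = 3616/1395, so the residue is 3616/1395.
At the order-1 pole 1 set g(ψ) = (ψ - (1))*f(ψ) = (-8*ψ/31 - 6/5)/(ψ - 1/4)**2.
Simple pole: residue = g(a) at a = 1, which is -3616/1395.
List the singular points by increasing real part (a conjugate pair: the negative imaginary part first).

Radius of convergence at 0: 1/4.
At 1/4: a pole of order 2; residue 3616/1395.
At 1: a pole of order 1; residue -3616/1395.


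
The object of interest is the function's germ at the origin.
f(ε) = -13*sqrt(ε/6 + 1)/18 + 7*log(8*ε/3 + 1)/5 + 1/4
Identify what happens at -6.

The point is an algebraic (square-root) branch point.

The term (-13/18)*sqrt(1 - ε/(-6)) has argument 1 - -6/(-6) = 0 at -6: a square-root (algebraic, two-sheeted) branch point; the remaining terms are analytic or single-valued there.


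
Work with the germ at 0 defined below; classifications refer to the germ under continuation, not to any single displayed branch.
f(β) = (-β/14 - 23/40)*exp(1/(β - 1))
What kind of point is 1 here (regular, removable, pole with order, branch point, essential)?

The point is an essential singularity.

The exponent 1/(β - (1)) has a pole at 1, so exp(1/(β - (1))) takes every nonzero value near it: an essential singularity (not a pole of any order).


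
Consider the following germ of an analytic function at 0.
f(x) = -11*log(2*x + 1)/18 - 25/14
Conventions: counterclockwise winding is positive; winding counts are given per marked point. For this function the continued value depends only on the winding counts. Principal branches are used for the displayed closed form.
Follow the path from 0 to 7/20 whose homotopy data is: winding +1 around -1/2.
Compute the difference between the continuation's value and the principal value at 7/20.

The rational part is single-valued and drops out of the difference; each branch term changes only by its own monodromy.
(-11/18)*log(1 - x/(-1/2)): each positive loop around -1/2 adds 2*pi*i to the log, so winding +1 contributes (-11/18)*(1)*2*pi*i = -(11/9)*pi*i.
Summing the contributions at x = 7/20 gives -(11/9)*pi*i.

Continued minus principal equals -(11/9)*pi*i.


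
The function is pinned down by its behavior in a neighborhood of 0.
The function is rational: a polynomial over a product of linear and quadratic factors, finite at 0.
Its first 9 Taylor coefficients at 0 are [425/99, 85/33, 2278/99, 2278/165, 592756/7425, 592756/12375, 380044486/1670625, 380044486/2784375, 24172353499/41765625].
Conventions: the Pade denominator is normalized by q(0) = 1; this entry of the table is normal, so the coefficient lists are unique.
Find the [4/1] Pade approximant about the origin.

Taylor coefficients needed (read off): a_0 = 425/99, a_1 = 85/33, a_2 = 2278/99, a_3 = 2278/165, a_4 = 592756/7425, a_5 = 592756/12375.
Write the denominator as Q(ρ) = 1 + q1*ρ. Requiring Q*f - P = O(ρ^6) with deg P <= 4 kills the coefficients of ρ^5..ρ^5 in Q*f:
  ρ^5: a_5 + q1*a_4 = 0, i.e. 592756/12375 + (592756/7425)*q1 = 0.
Solving this linear system: q1 = -3/5.
The numerator is Q*f truncated at degree 4: P0 = a_0 = 425/99; P1 = a_1 + q1*a_0 = 0; P2 = a_2 + q1*a_1 = 2125/99; P3 = a_3 + q1*a_2 = 0; P4 = a_4 + q1*a_3 = 21250/297.

The Pade approximant has numerator coefficients [425/99, 0, 2125/99, 0, 21250/297]; denominator coefficients [1, -3/5].


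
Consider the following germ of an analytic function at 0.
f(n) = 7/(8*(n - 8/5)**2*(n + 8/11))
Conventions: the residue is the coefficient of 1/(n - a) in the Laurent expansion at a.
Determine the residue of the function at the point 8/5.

The residue is -21175/131072.

At the order-2 pole 8/5 set g(n) = (n - (8/5))^2*f(n) = 7/(8*(n + 8/11)).
Order-2 pole: residue = g'(a); g'(8/5) = -21175/131072, so the residue is -21175/131072.


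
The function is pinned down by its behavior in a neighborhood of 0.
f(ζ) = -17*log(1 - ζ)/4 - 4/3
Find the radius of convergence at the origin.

The radius of convergence is 1.

Branch term (-17/4)*log(1 - ζ/(1)): its argument vanishes at ζ = 1, a logarithmic branch point, modulus 1.
The radius of convergence is the smallest modulus among the singular points: 1.


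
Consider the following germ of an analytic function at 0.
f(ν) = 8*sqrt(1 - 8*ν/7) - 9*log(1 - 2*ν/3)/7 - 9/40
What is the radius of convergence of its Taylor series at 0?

Branch term (-9/7)*log(1 - ν/(3/2)): its argument vanishes at ν = 3/2, a logarithmic branch point, modulus 3/2.
Branch term (8)*sqrt(1 - ν/(7/8)): its argument vanishes at ν = 7/8, a square-root branch point, modulus 7/8.
The radius of convergence is the smallest modulus among the singular points: 7/8.

The radius of convergence is 7/8.


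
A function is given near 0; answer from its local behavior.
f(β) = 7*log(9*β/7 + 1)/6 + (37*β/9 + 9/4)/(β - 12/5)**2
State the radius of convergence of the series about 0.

The radius of convergence is 7/9.

Denominator factor (β - 12/5)^2: pole of order 2 at 12/5, modulus 12/5.
Branch term (7/6)*log(1 - β/(-7/9)): its argument vanishes at β = -7/9, a logarithmic branch point, modulus 7/9.
The radius of convergence is the smallest modulus among the singular points: 7/9.


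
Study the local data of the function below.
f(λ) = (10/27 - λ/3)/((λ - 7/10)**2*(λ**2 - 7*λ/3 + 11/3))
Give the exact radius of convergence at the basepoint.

The radius of convergence is 7/10.

Denominator factor (λ**2 - 7*λ/3 + 11/3): discriminant -83/9, complex-conjugate roots (7/6) + ((1/6)*sqrt(83))*i and (7/6) - ((1/6)*sqrt(83))*i; poles of order 1, moduli (1/3)*sqrt(33) and (1/3)*sqrt(33).
Denominator factor (λ - 7/10)^2: pole of order 2 at 7/10, modulus 7/10.
The radius of convergence is the smallest modulus among the singular points: 7/10.


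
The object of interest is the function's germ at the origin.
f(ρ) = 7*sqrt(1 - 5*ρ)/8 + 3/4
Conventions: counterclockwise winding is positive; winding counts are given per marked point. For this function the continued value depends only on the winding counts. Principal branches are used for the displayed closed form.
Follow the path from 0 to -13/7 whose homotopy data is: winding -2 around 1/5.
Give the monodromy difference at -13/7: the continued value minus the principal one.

The rational part is single-valued and drops out of the difference; each branch term changes only by its own monodromy.
(7/8)*sqrt(1 - ρ/(1/5)): winding -2 is even, the square root returns to the same sheet, contribution 0.
Summing the contributions at ρ = -13/7 gives 0.

Continued minus principal equals 0.


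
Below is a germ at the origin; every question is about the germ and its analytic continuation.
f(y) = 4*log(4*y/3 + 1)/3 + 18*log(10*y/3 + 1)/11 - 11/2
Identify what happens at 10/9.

The point is a regular point.

There is no denominator, hence no pole anywhere.
Branch term log(1 - y/(-3/10)): argument at 10/9 is 127/27, nonzero, so 10/9 is not its branch point (a point on a principal cut is still regular for the continued germ).
Branch term log(1 - y/(-3/4)): argument at 10/9 is 67/27, nonzero, so 10/9 is not its branch point (a point on a principal cut is still regular for the continued germ).
So the germ continues analytically to 10/9.


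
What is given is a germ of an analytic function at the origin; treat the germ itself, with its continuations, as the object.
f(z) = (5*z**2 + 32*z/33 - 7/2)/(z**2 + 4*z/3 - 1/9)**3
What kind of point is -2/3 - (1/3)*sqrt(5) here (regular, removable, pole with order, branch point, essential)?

The denominator factor z**2 + 4*z/3 - 1/9 vanishes at -2/3 - (1/3)*sqrt(5) and appears to the power 3; the numerator there equals 169/198 + (188/99)*sqrt(5), nonzero, and no other factor vanishes.
Hence a pole whose order is the multiplicity, 3.

The point is a pole of order 3.


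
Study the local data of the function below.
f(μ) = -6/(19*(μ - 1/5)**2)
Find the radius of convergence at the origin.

The radius of convergence is 1/5.

Denominator factor (μ - 1/5)^2: pole of order 2 at 1/5, modulus 1/5.
The radius of convergence is the smallest modulus among the singular points: 1/5.


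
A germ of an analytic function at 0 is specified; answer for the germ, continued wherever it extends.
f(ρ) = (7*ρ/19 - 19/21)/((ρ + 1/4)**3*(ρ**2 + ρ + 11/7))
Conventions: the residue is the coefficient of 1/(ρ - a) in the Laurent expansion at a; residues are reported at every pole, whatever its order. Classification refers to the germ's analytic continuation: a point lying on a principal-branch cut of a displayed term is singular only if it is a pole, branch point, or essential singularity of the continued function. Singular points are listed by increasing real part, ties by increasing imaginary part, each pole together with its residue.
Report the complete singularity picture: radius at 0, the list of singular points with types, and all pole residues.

Radius of convergence at 0: 1/4.
At (-1/2) - ((1/14)*sqrt(259))*i: a pole of order 1; residue (-35053088/212260875) - ((129272864/7853652375)*sqrt(259))*i.
At (-1/2) + ((1/14)*sqrt(259))*i: a pole of order 1; residue (-35053088/212260875) + ((129272864/7853652375)*sqrt(259))*i.
At -1/4: a pole of order 3; residue 70106176/212260875.
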